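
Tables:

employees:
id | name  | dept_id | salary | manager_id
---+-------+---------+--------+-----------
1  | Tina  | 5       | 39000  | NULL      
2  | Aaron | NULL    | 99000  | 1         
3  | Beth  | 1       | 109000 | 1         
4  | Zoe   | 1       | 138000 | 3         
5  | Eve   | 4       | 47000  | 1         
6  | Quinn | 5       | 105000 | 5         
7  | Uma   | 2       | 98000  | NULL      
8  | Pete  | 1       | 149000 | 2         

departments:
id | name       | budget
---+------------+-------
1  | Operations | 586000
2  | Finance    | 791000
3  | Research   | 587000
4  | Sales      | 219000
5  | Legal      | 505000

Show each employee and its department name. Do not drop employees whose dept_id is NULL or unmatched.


LEFT JOIN keeps every row from employees (the left table); where dept_id has no match in departments, the department columns become NULL. Walk through each employee:
  - employee 1 (Tina): dept_id=5 -> matches Legal
  - employee 2 (Aaron): dept_id=NULL, no match -> kept with NULL
  - employee 3 (Beth): dept_id=1 -> matches Operations
  - employee 4 (Zoe): dept_id=1 -> matches Operations
  - employee 5 (Eve): dept_id=4 -> matches Sales
  - employee 6 (Quinn): dept_id=5 -> matches Legal
  - employee 7 (Uma): dept_id=2 -> matches Finance
  - employee 8 (Pete): dept_id=1 -> matches Operations
All 8 rows appear; 1 has NULL department.

SQL:
SELECT a.name, b.name AS department
FROM employees a
LEFT JOIN departments b ON a.dept_id = b.id

Result:
name  | department
------+-----------
Tina  | Legal     
Aaron | NULL      
Beth  | Operations
Zoe   | Operations
Eve   | Sales     
Quinn | Legal     
Uma   | Finance   
Pete  | Operations


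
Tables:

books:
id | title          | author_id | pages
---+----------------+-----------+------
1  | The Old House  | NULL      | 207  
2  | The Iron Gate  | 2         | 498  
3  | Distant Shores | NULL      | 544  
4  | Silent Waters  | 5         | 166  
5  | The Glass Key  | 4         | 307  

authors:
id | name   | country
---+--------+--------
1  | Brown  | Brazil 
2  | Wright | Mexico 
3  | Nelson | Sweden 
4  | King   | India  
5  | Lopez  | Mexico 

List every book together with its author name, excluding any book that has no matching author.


INNER JOIN keeps only books rows whose author_id matches an id in authors. Walk through each book:
  - book 1 (The Old House): author_id=NULL, no match -> dropped
  - book 2 (The Iron Gate): author_id=2 -> matches Wright
  - book 3 (Distant Shores): author_id=NULL, no match -> dropped
  - book 4 (Silent Waters): author_id=5 -> matches Lopez
  - book 5 (The Glass Key): author_id=4 -> matches King
So 2 of 5 rows are dropped.

SQL:
SELECT a.title, b.name AS author
FROM books a
INNER JOIN authors b ON a.author_id = b.id

Result:
title         | author
--------------+-------
The Iron Gate | Wright
Silent Waters | Lopez 
The Glass Key | King  


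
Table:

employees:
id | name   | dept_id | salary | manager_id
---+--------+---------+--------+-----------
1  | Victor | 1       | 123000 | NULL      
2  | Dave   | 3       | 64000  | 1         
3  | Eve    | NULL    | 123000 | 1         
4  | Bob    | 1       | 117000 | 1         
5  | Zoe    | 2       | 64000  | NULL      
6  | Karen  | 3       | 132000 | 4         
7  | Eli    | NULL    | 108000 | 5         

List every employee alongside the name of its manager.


This is a self-join: employees is joined to a second copy of itself, matching each row's manager_id to another row's id. Use LEFT JOIN so rows with manager_id=NULL are kept.
  - employee 1 (Victor): manager_id=NULL -> NULL
  - employee 2 (Dave): manager_id=1 -> Victor
  - employee 3 (Eve): manager_id=1 -> Victor
  - employee 4 (Bob): manager_id=1 -> Victor
  - employee 5 (Zoe): manager_id=NULL -> NULL
  - employee 6 (Karen): manager_id=4 -> Bob
  - employee 7 (Eli): manager_id=5 -> Zoe

SQL:
SELECT a.name AS item, b.name AS manager
FROM employees a
LEFT JOIN employees b ON a.manager_id = b.id

Result:
item   | manager
-------+--------
Victor | NULL   
Dave   | Victor 
Eve    | Victor 
Bob    | Victor 
Zoe    | NULL   
Karen  | Bob    
Eli    | Zoe    


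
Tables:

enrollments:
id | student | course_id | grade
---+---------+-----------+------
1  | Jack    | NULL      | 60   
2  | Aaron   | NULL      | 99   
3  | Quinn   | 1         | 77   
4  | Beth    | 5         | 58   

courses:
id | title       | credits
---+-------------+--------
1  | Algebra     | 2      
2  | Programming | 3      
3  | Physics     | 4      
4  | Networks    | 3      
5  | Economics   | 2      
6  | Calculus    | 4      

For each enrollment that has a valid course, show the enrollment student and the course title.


INNER JOIN keeps only enrollments rows whose course_id matches an id in courses. Walk through each enrollment:
  - enrollment 1 (Jack): course_id=NULL, no match -> dropped
  - enrollment 2 (Aaron): course_id=NULL, no match -> dropped
  - enrollment 3 (Quinn): course_id=1 -> matches Algebra
  - enrollment 4 (Beth): course_id=5 -> matches Economics
So 2 of 4 rows are dropped.

SQL:
SELECT a.student, b.title AS course
FROM enrollments a
INNER JOIN courses b ON a.course_id = b.id

Result:
student | course   
--------+----------
Quinn   | Algebra  
Beth    | Economics


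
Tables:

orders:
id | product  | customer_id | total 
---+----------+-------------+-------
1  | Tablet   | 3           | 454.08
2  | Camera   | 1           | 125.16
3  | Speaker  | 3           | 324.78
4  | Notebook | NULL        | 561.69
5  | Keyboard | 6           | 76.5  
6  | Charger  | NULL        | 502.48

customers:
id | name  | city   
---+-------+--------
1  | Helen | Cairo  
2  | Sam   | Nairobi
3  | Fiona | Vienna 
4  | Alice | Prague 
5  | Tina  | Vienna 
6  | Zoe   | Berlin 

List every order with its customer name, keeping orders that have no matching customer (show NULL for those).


LEFT JOIN keeps every row from orders (the left table); where customer_id has no match in customers, the customer columns become NULL. Walk through each order:
  - order 1 (Tablet): customer_id=3 -> matches Fiona
  - order 2 (Camera): customer_id=1 -> matches Helen
  - order 3 (Speaker): customer_id=3 -> matches Fiona
  - order 4 (Notebook): customer_id=NULL, no match -> kept with NULL
  - order 5 (Keyboard): customer_id=6 -> matches Zoe
  - order 6 (Charger): customer_id=NULL, no match -> kept with NULL
All 6 rows appear; 2 have NULL customer.

SQL:
SELECT a.product, b.name AS customer
FROM orders a
LEFT JOIN customers b ON a.customer_id = b.id

Result:
product  | customer
---------+---------
Tablet   | Fiona   
Camera   | Helen   
Speaker  | Fiona   
Notebook | NULL    
Keyboard | Zoe     
Charger  | NULL    


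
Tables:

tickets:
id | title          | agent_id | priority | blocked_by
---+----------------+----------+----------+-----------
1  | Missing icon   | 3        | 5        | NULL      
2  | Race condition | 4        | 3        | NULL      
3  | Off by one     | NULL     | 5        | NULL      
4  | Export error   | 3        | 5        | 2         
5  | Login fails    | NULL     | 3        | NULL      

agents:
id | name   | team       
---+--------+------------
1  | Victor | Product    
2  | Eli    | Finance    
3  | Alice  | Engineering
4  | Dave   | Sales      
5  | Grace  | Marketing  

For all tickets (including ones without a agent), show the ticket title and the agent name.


LEFT JOIN keeps every row from tickets (the left table); where agent_id has no match in agents, the agent columns become NULL. Walk through each ticket:
  - ticket 1 (Missing icon): agent_id=3 -> matches Alice
  - ticket 2 (Race condition): agent_id=4 -> matches Dave
  - ticket 3 (Off by one): agent_id=NULL, no match -> kept with NULL
  - ticket 4 (Export error): agent_id=3 -> matches Alice
  - ticket 5 (Login fails): agent_id=NULL, no match -> kept with NULL
All 5 rows appear; 2 have NULL agent.

SQL:
SELECT a.title, b.name AS agent
FROM tickets a
LEFT JOIN agents b ON a.agent_id = b.id

Result:
title          | agent
---------------+------
Missing icon   | Alice
Race condition | Dave 
Off by one     | NULL 
Export error   | Alice
Login fails    | NULL 


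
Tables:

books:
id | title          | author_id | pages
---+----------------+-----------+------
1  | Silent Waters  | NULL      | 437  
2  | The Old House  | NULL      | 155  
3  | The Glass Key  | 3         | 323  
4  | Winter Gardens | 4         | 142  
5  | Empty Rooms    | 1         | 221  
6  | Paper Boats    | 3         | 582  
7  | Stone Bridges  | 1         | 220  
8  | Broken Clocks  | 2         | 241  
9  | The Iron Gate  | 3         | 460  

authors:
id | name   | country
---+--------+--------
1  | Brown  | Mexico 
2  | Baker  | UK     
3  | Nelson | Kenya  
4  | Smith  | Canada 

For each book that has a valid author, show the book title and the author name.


INNER JOIN keeps only books rows whose author_id matches an id in authors. Walk through each book:
  - book 1 (Silent Waters): author_id=NULL, no match -> dropped
  - book 2 (The Old House): author_id=NULL, no match -> dropped
  - book 3 (The Glass Key): author_id=3 -> matches Nelson
  - book 4 (Winter Gardens): author_id=4 -> matches Smith
  - book 5 (Empty Rooms): author_id=1 -> matches Brown
  - book 6 (Paper Boats): author_id=3 -> matches Nelson
  - book 7 (Stone Bridges): author_id=1 -> matches Brown
  - book 8 (Broken Clocks): author_id=2 -> matches Baker
  - book 9 (The Iron Gate): author_id=3 -> matches Nelson
So 2 of 9 rows are dropped.

SQL:
SELECT a.title, b.name AS author
FROM books a
INNER JOIN authors b ON a.author_id = b.id

Result:
title          | author
---------------+-------
The Glass Key  | Nelson
Winter Gardens | Smith 
Empty Rooms    | Brown 
Paper Boats    | Nelson
Stone Bridges  | Brown 
Broken Clocks  | Baker 
The Iron Gate  | Nelson


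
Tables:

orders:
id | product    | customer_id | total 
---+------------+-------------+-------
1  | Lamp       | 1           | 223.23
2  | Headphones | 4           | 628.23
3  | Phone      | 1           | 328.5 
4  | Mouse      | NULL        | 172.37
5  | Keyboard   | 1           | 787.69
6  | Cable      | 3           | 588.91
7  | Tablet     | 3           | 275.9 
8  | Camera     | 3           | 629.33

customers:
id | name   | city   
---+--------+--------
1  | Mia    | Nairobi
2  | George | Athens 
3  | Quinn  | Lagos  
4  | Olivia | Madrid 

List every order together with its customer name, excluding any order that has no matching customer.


INNER JOIN keeps only orders rows whose customer_id matches an id in customers. Walk through each order:
  - order 1 (Lamp): customer_id=1 -> matches Mia
  - order 2 (Headphones): customer_id=4 -> matches Olivia
  - order 3 (Phone): customer_id=1 -> matches Mia
  - order 4 (Mouse): customer_id=NULL, no match -> dropped
  - order 5 (Keyboard): customer_id=1 -> matches Mia
  - order 6 (Cable): customer_id=3 -> matches Quinn
  - order 7 (Tablet): customer_id=3 -> matches Quinn
  - order 8 (Camera): customer_id=3 -> matches Quinn
So 1 of 8 rows is dropped.

SQL:
SELECT a.product, b.name AS customer
FROM orders a
INNER JOIN customers b ON a.customer_id = b.id

Result:
product    | customer
-----------+---------
Lamp       | Mia     
Headphones | Olivia  
Phone      | Mia     
Keyboard   | Mia     
Cable      | Quinn   
Tablet     | Quinn   
Camera     | Quinn   


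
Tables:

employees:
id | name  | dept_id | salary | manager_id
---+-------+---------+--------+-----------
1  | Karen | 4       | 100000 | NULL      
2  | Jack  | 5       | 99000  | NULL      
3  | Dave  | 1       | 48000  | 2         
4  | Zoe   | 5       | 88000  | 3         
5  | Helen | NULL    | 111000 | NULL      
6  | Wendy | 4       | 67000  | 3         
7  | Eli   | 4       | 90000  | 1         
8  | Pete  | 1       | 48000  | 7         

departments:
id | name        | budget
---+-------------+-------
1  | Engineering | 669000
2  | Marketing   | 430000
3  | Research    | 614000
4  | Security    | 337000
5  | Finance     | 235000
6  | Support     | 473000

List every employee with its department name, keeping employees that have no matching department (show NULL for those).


LEFT JOIN keeps every row from employees (the left table); where dept_id has no match in departments, the department columns become NULL. Walk through each employee:
  - employee 1 (Karen): dept_id=4 -> matches Security
  - employee 2 (Jack): dept_id=5 -> matches Finance
  - employee 3 (Dave): dept_id=1 -> matches Engineering
  - employee 4 (Zoe): dept_id=5 -> matches Finance
  - employee 5 (Helen): dept_id=NULL, no match -> kept with NULL
  - employee 6 (Wendy): dept_id=4 -> matches Security
  - employee 7 (Eli): dept_id=4 -> matches Security
  - employee 8 (Pete): dept_id=1 -> matches Engineering
All 8 rows appear; 1 has NULL department.

SQL:
SELECT a.name, b.name AS department
FROM employees a
LEFT JOIN departments b ON a.dept_id = b.id

Result:
name  | department 
------+------------
Karen | Security   
Jack  | Finance    
Dave  | Engineering
Zoe   | Finance    
Helen | NULL       
Wendy | Security   
Eli   | Security   
Pete  | Engineering


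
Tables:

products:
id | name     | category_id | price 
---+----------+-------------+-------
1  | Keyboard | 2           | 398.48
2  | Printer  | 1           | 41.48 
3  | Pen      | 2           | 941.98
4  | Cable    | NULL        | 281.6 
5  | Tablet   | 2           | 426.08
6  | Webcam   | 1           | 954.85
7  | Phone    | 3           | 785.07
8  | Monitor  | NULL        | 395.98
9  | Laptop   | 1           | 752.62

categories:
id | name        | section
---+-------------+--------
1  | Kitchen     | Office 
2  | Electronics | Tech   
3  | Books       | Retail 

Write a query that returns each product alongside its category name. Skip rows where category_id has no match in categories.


INNER JOIN keeps only products rows whose category_id matches an id in categories. Walk through each product:
  - product 1 (Keyboard): category_id=2 -> matches Electronics
  - product 2 (Printer): category_id=1 -> matches Kitchen
  - product 3 (Pen): category_id=2 -> matches Electronics
  - product 4 (Cable): category_id=NULL, no match -> dropped
  - product 5 (Tablet): category_id=2 -> matches Electronics
  - product 6 (Webcam): category_id=1 -> matches Kitchen
  - product 7 (Phone): category_id=3 -> matches Books
  - product 8 (Monitor): category_id=NULL, no match -> dropped
  - product 9 (Laptop): category_id=1 -> matches Kitchen
So 2 of 9 rows are dropped.

SQL:
SELECT a.name, b.name AS category
FROM products a
INNER JOIN categories b ON a.category_id = b.id

Result:
name     | category   
---------+------------
Keyboard | Electronics
Printer  | Kitchen    
Pen      | Electronics
Tablet   | Electronics
Webcam   | Kitchen    
Phone    | Books      
Laptop   | Kitchen    


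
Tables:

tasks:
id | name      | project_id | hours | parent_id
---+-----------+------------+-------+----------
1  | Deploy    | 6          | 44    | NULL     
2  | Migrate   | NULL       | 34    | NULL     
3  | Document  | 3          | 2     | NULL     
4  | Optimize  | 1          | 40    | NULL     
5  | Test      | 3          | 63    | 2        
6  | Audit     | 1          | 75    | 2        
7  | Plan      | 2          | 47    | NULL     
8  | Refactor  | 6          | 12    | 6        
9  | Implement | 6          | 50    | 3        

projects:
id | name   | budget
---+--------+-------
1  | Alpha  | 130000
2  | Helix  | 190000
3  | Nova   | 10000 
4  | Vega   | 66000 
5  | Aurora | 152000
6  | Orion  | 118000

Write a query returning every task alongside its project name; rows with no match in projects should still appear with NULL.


LEFT JOIN keeps every row from tasks (the left table); where project_id has no match in projects, the project columns become NULL. Walk through each task:
  - task 1 (Deploy): project_id=6 -> matches Orion
  - task 2 (Migrate): project_id=NULL, no match -> kept with NULL
  - task 3 (Document): project_id=3 -> matches Nova
  - task 4 (Optimize): project_id=1 -> matches Alpha
  - task 5 (Test): project_id=3 -> matches Nova
  - task 6 (Audit): project_id=1 -> matches Alpha
  - task 7 (Plan): project_id=2 -> matches Helix
  - task 8 (Refactor): project_id=6 -> matches Orion
  - task 9 (Implement): project_id=6 -> matches Orion
All 9 rows appear; 1 has NULL project.

SQL:
SELECT a.name, b.name AS project
FROM tasks a
LEFT JOIN projects b ON a.project_id = b.id

Result:
name      | project
----------+--------
Deploy    | Orion  
Migrate   | NULL   
Document  | Nova   
Optimize  | Alpha  
Test      | Nova   
Audit     | Alpha  
Plan      | Helix  
Refactor  | Orion  
Implement | Orion  


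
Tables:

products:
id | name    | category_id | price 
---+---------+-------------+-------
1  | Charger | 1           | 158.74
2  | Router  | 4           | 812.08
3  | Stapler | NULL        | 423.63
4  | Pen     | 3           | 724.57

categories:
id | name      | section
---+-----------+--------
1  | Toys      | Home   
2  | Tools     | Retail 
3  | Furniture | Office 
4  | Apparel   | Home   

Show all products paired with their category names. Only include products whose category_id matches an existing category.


INNER JOIN keeps only products rows whose category_id matches an id in categories. Walk through each product:
  - product 1 (Charger): category_id=1 -> matches Toys
  - product 2 (Router): category_id=4 -> matches Apparel
  - product 3 (Stapler): category_id=NULL, no match -> dropped
  - product 4 (Pen): category_id=3 -> matches Furniture
So 1 of 4 rows is dropped.

SQL:
SELECT a.name, b.name AS category
FROM products a
INNER JOIN categories b ON a.category_id = b.id

Result:
name    | category 
--------+----------
Charger | Toys     
Router  | Apparel  
Pen     | Furniture


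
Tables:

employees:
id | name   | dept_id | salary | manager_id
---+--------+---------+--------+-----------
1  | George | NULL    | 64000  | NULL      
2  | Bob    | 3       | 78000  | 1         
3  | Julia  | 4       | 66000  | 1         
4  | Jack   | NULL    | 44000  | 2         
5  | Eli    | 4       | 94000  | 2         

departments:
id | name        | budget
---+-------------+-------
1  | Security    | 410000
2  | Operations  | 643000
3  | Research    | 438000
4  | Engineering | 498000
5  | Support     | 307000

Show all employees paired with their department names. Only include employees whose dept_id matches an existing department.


INNER JOIN keeps only employees rows whose dept_id matches an id in departments. Walk through each employee:
  - employee 1 (George): dept_id=NULL, no match -> dropped
  - employee 2 (Bob): dept_id=3 -> matches Research
  - employee 3 (Julia): dept_id=4 -> matches Engineering
  - employee 4 (Jack): dept_id=NULL, no match -> dropped
  - employee 5 (Eli): dept_id=4 -> matches Engineering
So 2 of 5 rows are dropped.

SQL:
SELECT a.name, b.name AS department
FROM employees a
INNER JOIN departments b ON a.dept_id = b.id

Result:
name  | department 
------+------------
Bob   | Research   
Julia | Engineering
Eli   | Engineering


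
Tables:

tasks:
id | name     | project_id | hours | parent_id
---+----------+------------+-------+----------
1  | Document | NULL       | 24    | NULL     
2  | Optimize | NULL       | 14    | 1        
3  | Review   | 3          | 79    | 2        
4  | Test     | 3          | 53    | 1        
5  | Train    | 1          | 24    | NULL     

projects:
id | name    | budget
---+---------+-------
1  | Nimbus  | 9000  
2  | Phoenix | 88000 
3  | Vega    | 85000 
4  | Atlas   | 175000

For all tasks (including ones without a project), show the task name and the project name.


LEFT JOIN keeps every row from tasks (the left table); where project_id has no match in projects, the project columns become NULL. Walk through each task:
  - task 1 (Document): project_id=NULL, no match -> kept with NULL
  - task 2 (Optimize): project_id=NULL, no match -> kept with NULL
  - task 3 (Review): project_id=3 -> matches Vega
  - task 4 (Test): project_id=3 -> matches Vega
  - task 5 (Train): project_id=1 -> matches Nimbus
All 5 rows appear; 2 have NULL project.

SQL:
SELECT a.name, b.name AS project
FROM tasks a
LEFT JOIN projects b ON a.project_id = b.id

Result:
name     | project
---------+--------
Document | NULL   
Optimize | NULL   
Review   | Vega   
Test     | Vega   
Train    | Nimbus 


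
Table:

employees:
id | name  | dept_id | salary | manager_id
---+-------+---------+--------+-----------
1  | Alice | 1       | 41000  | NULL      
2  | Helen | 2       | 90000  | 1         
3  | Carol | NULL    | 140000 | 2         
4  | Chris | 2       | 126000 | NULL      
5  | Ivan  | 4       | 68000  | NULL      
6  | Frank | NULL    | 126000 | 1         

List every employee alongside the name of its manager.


This is a self-join: employees is joined to a second copy of itself, matching each row's manager_id to another row's id. Use LEFT JOIN so rows with manager_id=NULL are kept.
  - employee 1 (Alice): manager_id=NULL -> NULL
  - employee 2 (Helen): manager_id=1 -> Alice
  - employee 3 (Carol): manager_id=2 -> Helen
  - employee 4 (Chris): manager_id=NULL -> NULL
  - employee 5 (Ivan): manager_id=NULL -> NULL
  - employee 6 (Frank): manager_id=1 -> Alice

SQL:
SELECT a.name AS item, b.name AS manager
FROM employees a
LEFT JOIN employees b ON a.manager_id = b.id

Result:
item  | manager
------+--------
Alice | NULL   
Helen | Alice  
Carol | Helen  
Chris | NULL   
Ivan  | NULL   
Frank | Alice  


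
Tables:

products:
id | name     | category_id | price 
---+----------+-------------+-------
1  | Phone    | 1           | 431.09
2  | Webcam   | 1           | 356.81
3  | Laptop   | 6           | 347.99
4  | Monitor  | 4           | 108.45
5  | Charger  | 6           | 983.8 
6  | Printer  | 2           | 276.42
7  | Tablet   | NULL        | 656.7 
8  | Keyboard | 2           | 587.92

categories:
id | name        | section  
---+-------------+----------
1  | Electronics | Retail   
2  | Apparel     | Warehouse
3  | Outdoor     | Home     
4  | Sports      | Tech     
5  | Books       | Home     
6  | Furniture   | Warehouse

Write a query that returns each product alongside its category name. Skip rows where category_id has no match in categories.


INNER JOIN keeps only products rows whose category_id matches an id in categories. Walk through each product:
  - product 1 (Phone): category_id=1 -> matches Electronics
  - product 2 (Webcam): category_id=1 -> matches Electronics
  - product 3 (Laptop): category_id=6 -> matches Furniture
  - product 4 (Monitor): category_id=4 -> matches Sports
  - product 5 (Charger): category_id=6 -> matches Furniture
  - product 6 (Printer): category_id=2 -> matches Apparel
  - product 7 (Tablet): category_id=NULL, no match -> dropped
  - product 8 (Keyboard): category_id=2 -> matches Apparel
So 1 of 8 rows is dropped.

SQL:
SELECT a.name, b.name AS category
FROM products a
INNER JOIN categories b ON a.category_id = b.id

Result:
name     | category   
---------+------------
Phone    | Electronics
Webcam   | Electronics
Laptop   | Furniture  
Monitor  | Sports     
Charger  | Furniture  
Printer  | Apparel    
Keyboard | Apparel    


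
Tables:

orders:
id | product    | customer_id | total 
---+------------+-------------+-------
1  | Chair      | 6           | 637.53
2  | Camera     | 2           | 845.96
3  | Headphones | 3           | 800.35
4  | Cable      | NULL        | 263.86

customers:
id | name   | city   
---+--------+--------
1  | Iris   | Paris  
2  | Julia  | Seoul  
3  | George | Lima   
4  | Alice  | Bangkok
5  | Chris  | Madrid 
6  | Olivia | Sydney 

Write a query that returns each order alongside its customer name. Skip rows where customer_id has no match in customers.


INNER JOIN keeps only orders rows whose customer_id matches an id in customers. Walk through each order:
  - order 1 (Chair): customer_id=6 -> matches Olivia
  - order 2 (Camera): customer_id=2 -> matches Julia
  - order 3 (Headphones): customer_id=3 -> matches George
  - order 4 (Cable): customer_id=NULL, no match -> dropped
So 1 of 4 rows is dropped.

SQL:
SELECT a.product, b.name AS customer
FROM orders a
INNER JOIN customers b ON a.customer_id = b.id

Result:
product    | customer
-----------+---------
Chair      | Olivia  
Camera     | Julia   
Headphones | George  


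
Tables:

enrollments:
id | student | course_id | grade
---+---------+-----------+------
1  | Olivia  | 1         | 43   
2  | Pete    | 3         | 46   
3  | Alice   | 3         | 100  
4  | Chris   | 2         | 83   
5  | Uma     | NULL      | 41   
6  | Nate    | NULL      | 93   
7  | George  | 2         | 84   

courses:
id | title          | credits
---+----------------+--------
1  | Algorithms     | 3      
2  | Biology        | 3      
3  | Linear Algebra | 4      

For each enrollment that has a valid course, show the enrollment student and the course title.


INNER JOIN keeps only enrollments rows whose course_id matches an id in courses. Walk through each enrollment:
  - enrollment 1 (Olivia): course_id=1 -> matches Algorithms
  - enrollment 2 (Pete): course_id=3 -> matches Linear Algebra
  - enrollment 3 (Alice): course_id=3 -> matches Linear Algebra
  - enrollment 4 (Chris): course_id=2 -> matches Biology
  - enrollment 5 (Uma): course_id=NULL, no match -> dropped
  - enrollment 6 (Nate): course_id=NULL, no match -> dropped
  - enrollment 7 (George): course_id=2 -> matches Biology
So 2 of 7 rows are dropped.

SQL:
SELECT a.student, b.title AS course
FROM enrollments a
INNER JOIN courses b ON a.course_id = b.id

Result:
student | course        
--------+---------------
Olivia  | Algorithms    
Pete    | Linear Algebra
Alice   | Linear Algebra
Chris   | Biology       
George  | Biology       


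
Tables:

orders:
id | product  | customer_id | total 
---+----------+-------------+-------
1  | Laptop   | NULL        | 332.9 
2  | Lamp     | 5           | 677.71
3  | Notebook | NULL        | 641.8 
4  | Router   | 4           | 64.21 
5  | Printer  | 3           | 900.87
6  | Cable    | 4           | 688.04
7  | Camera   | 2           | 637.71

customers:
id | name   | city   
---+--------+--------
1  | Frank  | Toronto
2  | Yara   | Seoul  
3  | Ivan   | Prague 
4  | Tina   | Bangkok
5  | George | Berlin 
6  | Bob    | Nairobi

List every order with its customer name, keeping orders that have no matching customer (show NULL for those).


LEFT JOIN keeps every row from orders (the left table); where customer_id has no match in customers, the customer columns become NULL. Walk through each order:
  - order 1 (Laptop): customer_id=NULL, no match -> kept with NULL
  - order 2 (Lamp): customer_id=5 -> matches George
  - order 3 (Notebook): customer_id=NULL, no match -> kept with NULL
  - order 4 (Router): customer_id=4 -> matches Tina
  - order 5 (Printer): customer_id=3 -> matches Ivan
  - order 6 (Cable): customer_id=4 -> matches Tina
  - order 7 (Camera): customer_id=2 -> matches Yara
All 7 rows appear; 2 have NULL customer.

SQL:
SELECT a.product, b.name AS customer
FROM orders a
LEFT JOIN customers b ON a.customer_id = b.id

Result:
product  | customer
---------+---------
Laptop   | NULL    
Lamp     | George  
Notebook | NULL    
Router   | Tina    
Printer  | Ivan    
Cable    | Tina    
Camera   | Yara    


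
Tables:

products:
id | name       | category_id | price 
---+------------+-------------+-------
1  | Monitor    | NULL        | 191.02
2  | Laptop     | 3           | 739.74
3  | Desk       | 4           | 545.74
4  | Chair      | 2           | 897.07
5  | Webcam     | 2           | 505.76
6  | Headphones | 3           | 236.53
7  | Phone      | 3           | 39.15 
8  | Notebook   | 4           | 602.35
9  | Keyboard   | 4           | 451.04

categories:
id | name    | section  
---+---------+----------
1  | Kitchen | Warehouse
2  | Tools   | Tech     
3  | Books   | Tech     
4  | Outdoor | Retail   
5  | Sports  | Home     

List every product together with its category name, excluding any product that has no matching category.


INNER JOIN keeps only products rows whose category_id matches an id in categories. Walk through each product:
  - product 1 (Monitor): category_id=NULL, no match -> dropped
  - product 2 (Laptop): category_id=3 -> matches Books
  - product 3 (Desk): category_id=4 -> matches Outdoor
  - product 4 (Chair): category_id=2 -> matches Tools
  - product 5 (Webcam): category_id=2 -> matches Tools
  - product 6 (Headphones): category_id=3 -> matches Books
  - product 7 (Phone): category_id=3 -> matches Books
  - product 8 (Notebook): category_id=4 -> matches Outdoor
  - product 9 (Keyboard): category_id=4 -> matches Outdoor
So 1 of 9 rows is dropped.

SQL:
SELECT a.name, b.name AS category
FROM products a
INNER JOIN categories b ON a.category_id = b.id

Result:
name       | category
-----------+---------
Laptop     | Books   
Desk       | Outdoor 
Chair      | Tools   
Webcam     | Tools   
Headphones | Books   
Phone      | Books   
Notebook   | Outdoor 
Keyboard   | Outdoor 


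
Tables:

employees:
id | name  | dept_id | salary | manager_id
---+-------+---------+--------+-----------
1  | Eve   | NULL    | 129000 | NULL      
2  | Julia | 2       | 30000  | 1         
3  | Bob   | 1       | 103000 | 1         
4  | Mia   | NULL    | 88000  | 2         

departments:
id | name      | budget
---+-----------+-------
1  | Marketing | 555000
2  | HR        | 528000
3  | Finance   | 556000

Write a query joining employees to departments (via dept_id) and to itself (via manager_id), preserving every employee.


Two LEFT JOINs from the same base table employees: one to departments via dept_id, one to employees itself via manager_id. Both are LEFT so every employee is preserved.
Match against departments:
  - employee 1 (Eve): dept_id=NULL, no match -> kept with NULL
  - employee 2 (Julia): dept_id=2 -> matches HR
  - employee 3 (Bob): dept_id=1 -> matches Marketing
  - employee 4 (Mia): dept_id=NULL, no match -> kept with NULL
Match against employees (self):
  - employee 1 (Eve): manager_id=NULL -> NULL
  - employee 2 (Julia): manager_id=1 -> Eve
  - employee 3 (Bob): manager_id=1 -> Eve
  - employee 4 (Mia): manager_id=2 -> Julia

SQL:
SELECT a.name, b.name AS department, c.name AS manager
FROM employees a
LEFT JOIN departments b ON a.dept_id = b.id
LEFT JOIN employees c ON a.manager_id = c.id

Result:
name  | department | manager
------+------------+--------
Eve   | NULL       | NULL   
Julia | HR         | Eve    
Bob   | Marketing  | Eve    
Mia   | NULL       | Julia  


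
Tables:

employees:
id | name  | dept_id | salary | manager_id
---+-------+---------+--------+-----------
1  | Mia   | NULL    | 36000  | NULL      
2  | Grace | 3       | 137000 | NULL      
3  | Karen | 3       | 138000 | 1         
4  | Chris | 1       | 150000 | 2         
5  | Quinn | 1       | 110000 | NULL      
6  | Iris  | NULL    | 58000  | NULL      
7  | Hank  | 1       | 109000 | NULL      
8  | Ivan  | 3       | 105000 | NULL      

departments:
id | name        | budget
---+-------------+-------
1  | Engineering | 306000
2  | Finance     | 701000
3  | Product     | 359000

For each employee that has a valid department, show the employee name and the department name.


INNER JOIN keeps only employees rows whose dept_id matches an id in departments. Walk through each employee:
  - employee 1 (Mia): dept_id=NULL, no match -> dropped
  - employee 2 (Grace): dept_id=3 -> matches Product
  - employee 3 (Karen): dept_id=3 -> matches Product
  - employee 4 (Chris): dept_id=1 -> matches Engineering
  - employee 5 (Quinn): dept_id=1 -> matches Engineering
  - employee 6 (Iris): dept_id=NULL, no match -> dropped
  - employee 7 (Hank): dept_id=1 -> matches Engineering
  - employee 8 (Ivan): dept_id=3 -> matches Product
So 2 of 8 rows are dropped.

SQL:
SELECT a.name, b.name AS department
FROM employees a
INNER JOIN departments b ON a.dept_id = b.id

Result:
name  | department 
------+------------
Grace | Product    
Karen | Product    
Chris | Engineering
Quinn | Engineering
Hank  | Engineering
Ivan  | Product    


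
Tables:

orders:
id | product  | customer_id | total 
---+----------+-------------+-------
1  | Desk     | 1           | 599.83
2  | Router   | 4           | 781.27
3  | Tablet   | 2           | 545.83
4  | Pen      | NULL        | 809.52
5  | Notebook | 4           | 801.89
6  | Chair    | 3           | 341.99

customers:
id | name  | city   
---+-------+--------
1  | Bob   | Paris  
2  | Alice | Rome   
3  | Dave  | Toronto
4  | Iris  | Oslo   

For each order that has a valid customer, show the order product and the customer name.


INNER JOIN keeps only orders rows whose customer_id matches an id in customers. Walk through each order:
  - order 1 (Desk): customer_id=1 -> matches Bob
  - order 2 (Router): customer_id=4 -> matches Iris
  - order 3 (Tablet): customer_id=2 -> matches Alice
  - order 4 (Pen): customer_id=NULL, no match -> dropped
  - order 5 (Notebook): customer_id=4 -> matches Iris
  - order 6 (Chair): customer_id=3 -> matches Dave
So 1 of 6 rows is dropped.

SQL:
SELECT a.product, b.name AS customer
FROM orders a
INNER JOIN customers b ON a.customer_id = b.id

Result:
product  | customer
---------+---------
Desk     | Bob     
Router   | Iris    
Tablet   | Alice   
Notebook | Iris    
Chair    | Dave    


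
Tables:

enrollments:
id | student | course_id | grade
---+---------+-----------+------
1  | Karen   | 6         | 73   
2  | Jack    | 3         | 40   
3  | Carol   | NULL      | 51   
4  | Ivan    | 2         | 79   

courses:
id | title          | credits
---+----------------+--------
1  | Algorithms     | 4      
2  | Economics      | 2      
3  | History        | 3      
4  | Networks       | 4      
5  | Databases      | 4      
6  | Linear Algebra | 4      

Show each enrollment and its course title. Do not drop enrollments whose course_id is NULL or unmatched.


LEFT JOIN keeps every row from enrollments (the left table); where course_id has no match in courses, the course columns become NULL. Walk through each enrollment:
  - enrollment 1 (Karen): course_id=6 -> matches Linear Algebra
  - enrollment 2 (Jack): course_id=3 -> matches History
  - enrollment 3 (Carol): course_id=NULL, no match -> kept with NULL
  - enrollment 4 (Ivan): course_id=2 -> matches Economics
All 4 rows appear; 1 has NULL course.

SQL:
SELECT a.student, b.title AS course
FROM enrollments a
LEFT JOIN courses b ON a.course_id = b.id

Result:
student | course        
--------+---------------
Karen   | Linear Algebra
Jack    | History       
Carol   | NULL          
Ivan    | Economics     


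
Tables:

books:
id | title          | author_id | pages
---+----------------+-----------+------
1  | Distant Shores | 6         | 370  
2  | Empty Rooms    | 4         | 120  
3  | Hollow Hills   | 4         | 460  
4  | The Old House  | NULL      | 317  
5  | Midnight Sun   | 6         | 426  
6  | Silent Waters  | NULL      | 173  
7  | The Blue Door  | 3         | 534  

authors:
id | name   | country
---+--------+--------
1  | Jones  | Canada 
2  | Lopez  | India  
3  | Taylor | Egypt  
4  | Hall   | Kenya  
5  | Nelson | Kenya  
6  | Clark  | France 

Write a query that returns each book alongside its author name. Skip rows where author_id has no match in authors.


INNER JOIN keeps only books rows whose author_id matches an id in authors. Walk through each book:
  - book 1 (Distant Shores): author_id=6 -> matches Clark
  - book 2 (Empty Rooms): author_id=4 -> matches Hall
  - book 3 (Hollow Hills): author_id=4 -> matches Hall
  - book 4 (The Old House): author_id=NULL, no match -> dropped
  - book 5 (Midnight Sun): author_id=6 -> matches Clark
  - book 6 (Silent Waters): author_id=NULL, no match -> dropped
  - book 7 (The Blue Door): author_id=3 -> matches Taylor
So 2 of 7 rows are dropped.

SQL:
SELECT a.title, b.name AS author
FROM books a
INNER JOIN authors b ON a.author_id = b.id

Result:
title          | author
---------------+-------
Distant Shores | Clark 
Empty Rooms    | Hall  
Hollow Hills   | Hall  
Midnight Sun   | Clark 
The Blue Door  | Taylor


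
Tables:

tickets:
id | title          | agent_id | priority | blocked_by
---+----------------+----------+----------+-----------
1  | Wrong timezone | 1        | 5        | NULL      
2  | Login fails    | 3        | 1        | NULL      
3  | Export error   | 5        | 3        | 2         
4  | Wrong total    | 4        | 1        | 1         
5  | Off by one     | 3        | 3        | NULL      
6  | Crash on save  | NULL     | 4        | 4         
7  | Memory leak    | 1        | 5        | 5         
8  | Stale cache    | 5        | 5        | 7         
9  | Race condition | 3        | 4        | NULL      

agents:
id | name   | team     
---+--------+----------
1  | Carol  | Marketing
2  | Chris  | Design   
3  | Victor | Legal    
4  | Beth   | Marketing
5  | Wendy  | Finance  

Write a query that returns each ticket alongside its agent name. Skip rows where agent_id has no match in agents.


INNER JOIN keeps only tickets rows whose agent_id matches an id in agents. Walk through each ticket:
  - ticket 1 (Wrong timezone): agent_id=1 -> matches Carol
  - ticket 2 (Login fails): agent_id=3 -> matches Victor
  - ticket 3 (Export error): agent_id=5 -> matches Wendy
  - ticket 4 (Wrong total): agent_id=4 -> matches Beth
  - ticket 5 (Off by one): agent_id=3 -> matches Victor
  - ticket 6 (Crash on save): agent_id=NULL, no match -> dropped
  - ticket 7 (Memory leak): agent_id=1 -> matches Carol
  - ticket 8 (Stale cache): agent_id=5 -> matches Wendy
  - ticket 9 (Race condition): agent_id=3 -> matches Victor
So 1 of 9 rows is dropped.

SQL:
SELECT a.title, b.name AS agent
FROM tickets a
INNER JOIN agents b ON a.agent_id = b.id

Result:
title          | agent 
---------------+-------
Wrong timezone | Carol 
Login fails    | Victor
Export error   | Wendy 
Wrong total    | Beth  
Off by one     | Victor
Memory leak    | Carol 
Stale cache    | Wendy 
Race condition | Victor


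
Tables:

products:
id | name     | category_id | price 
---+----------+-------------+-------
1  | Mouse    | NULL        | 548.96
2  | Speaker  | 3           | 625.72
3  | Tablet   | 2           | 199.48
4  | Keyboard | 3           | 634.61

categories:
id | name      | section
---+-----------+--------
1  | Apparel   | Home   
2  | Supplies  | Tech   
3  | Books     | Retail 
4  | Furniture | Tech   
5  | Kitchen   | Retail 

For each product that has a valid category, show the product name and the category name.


INNER JOIN keeps only products rows whose category_id matches an id in categories. Walk through each product:
  - product 1 (Mouse): category_id=NULL, no match -> dropped
  - product 2 (Speaker): category_id=3 -> matches Books
  - product 3 (Tablet): category_id=2 -> matches Supplies
  - product 4 (Keyboard): category_id=3 -> matches Books
So 1 of 4 rows is dropped.

SQL:
SELECT a.name, b.name AS category
FROM products a
INNER JOIN categories b ON a.category_id = b.id

Result:
name     | category
---------+---------
Speaker  | Books   
Tablet   | Supplies
Keyboard | Books   


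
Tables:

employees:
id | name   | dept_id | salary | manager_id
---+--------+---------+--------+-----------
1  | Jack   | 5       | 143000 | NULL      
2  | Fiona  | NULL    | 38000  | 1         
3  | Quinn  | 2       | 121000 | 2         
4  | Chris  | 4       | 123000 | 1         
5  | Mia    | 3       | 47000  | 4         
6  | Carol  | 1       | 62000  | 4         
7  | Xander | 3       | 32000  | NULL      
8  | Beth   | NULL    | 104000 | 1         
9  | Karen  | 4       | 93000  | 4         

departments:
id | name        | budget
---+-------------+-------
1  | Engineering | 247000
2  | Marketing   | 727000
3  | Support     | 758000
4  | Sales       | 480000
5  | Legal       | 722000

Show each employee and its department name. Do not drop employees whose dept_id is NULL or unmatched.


LEFT JOIN keeps every row from employees (the left table); where dept_id has no match in departments, the department columns become NULL. Walk through each employee:
  - employee 1 (Jack): dept_id=5 -> matches Legal
  - employee 2 (Fiona): dept_id=NULL, no match -> kept with NULL
  - employee 3 (Quinn): dept_id=2 -> matches Marketing
  - employee 4 (Chris): dept_id=4 -> matches Sales
  - employee 5 (Mia): dept_id=3 -> matches Support
  - employee 6 (Carol): dept_id=1 -> matches Engineering
  - employee 7 (Xander): dept_id=3 -> matches Support
  - employee 8 (Beth): dept_id=NULL, no match -> kept with NULL
  - employee 9 (Karen): dept_id=4 -> matches Sales
All 9 rows appear; 2 have NULL department.

SQL:
SELECT a.name, b.name AS department
FROM employees a
LEFT JOIN departments b ON a.dept_id = b.id

Result:
name   | department 
-------+------------
Jack   | Legal      
Fiona  | NULL       
Quinn  | Marketing  
Chris  | Sales      
Mia    | Support    
Carol  | Engineering
Xander | Support    
Beth   | NULL       
Karen  | Sales      
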